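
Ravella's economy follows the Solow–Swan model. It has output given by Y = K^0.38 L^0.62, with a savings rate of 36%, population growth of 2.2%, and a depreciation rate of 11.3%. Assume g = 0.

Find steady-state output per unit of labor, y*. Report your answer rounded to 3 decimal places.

y* = 1.824

In steady state, investment equals break-even investment: s·k^α = (n + δ)·k.
Dividing both sides by k: k^(1−α) = s / (n + δ).
k^0.62 = 0.36 / (0.022 + 0.113) = 0.36 / 0.135 = 2.6667
k* = 2.6667^(1/0.62) ≈ 4.8647
y* = (k*)^α = 4.8647^0.38 ≈ 1.8242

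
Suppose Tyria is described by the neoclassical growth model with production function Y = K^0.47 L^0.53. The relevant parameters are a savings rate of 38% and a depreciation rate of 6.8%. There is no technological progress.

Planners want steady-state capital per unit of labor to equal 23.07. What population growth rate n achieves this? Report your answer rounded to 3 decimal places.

In steady state, investment equals break-even investment: s·k^α = (n + δ)·k.
So s / (n + δ) = (k*)^(1−α) = 23.07^0.53 = 5.2773.
Therefore n + δ = s / 5.2773 = 0.38 / 5.2773 = 0.0720, so n = 0.0720 − 0.068 = 0.0040.

n ≈ 0.004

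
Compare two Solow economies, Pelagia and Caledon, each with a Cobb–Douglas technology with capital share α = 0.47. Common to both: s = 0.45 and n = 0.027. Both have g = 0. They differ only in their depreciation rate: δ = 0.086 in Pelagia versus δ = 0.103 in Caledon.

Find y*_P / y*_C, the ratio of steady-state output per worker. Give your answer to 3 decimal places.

Steady-state y* = [s/(n + δ)]^(α/(1−α)), so the ratio is [ (s_P/(n + δ)_P) / (s_C/(n + δ)_C) ]^0.8868.
s_P/(n + δ)_P = 0.45/0.113 = 3.9823; s_C/(n + δ)_C = 0.45/0.130 = 3.4615.
Ratio = (3.9823/3.4615)^0.8868 = 1.1505^0.8868 ≈ 1.1324

ratio ≈ 1.132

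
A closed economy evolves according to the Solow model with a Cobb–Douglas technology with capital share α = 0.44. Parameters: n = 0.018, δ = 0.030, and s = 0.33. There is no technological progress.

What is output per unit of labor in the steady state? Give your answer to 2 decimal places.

In steady state, investment equals break-even investment: s·k^α = (n + δ)·k.
Rearranging, k^(1−α) = s / (n + δ).
k^0.56 = 0.33 / (0.018 + 0.030) = 0.33 / 0.048 = 6.8750
k* = 6.8750^(1/0.56) ≈ 31.2701
y* = (k*)^α = 31.2701^0.44 ≈ 4.5484

y* ≈ 4.55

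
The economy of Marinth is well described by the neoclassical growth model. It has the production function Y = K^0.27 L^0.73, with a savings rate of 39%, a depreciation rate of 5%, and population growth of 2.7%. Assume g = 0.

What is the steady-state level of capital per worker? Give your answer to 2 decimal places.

k* = 9.23

Steady state requires s·f(k) = (n + δ)·k, i.e. s·k^α = (n + δ)·k.
Rearranging, k^(1−α) = s / (n + δ).
k^0.73 = 0.39 / (0.027 + 0.050) = 0.39 / 0.077 = 5.0649
k* = 5.0649^(1/0.73) ≈ 9.2292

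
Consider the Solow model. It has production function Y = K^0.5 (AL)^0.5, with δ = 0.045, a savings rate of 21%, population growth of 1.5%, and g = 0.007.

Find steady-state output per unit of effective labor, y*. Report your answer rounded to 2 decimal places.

y* ≈ 3.13

At the steady state, Δk = 0, so s·k^α = (n + g + δ)·k.
Dividing both sides by k: k^(1−α) = s / (n + g + δ).
k^0.5 = 0.21 / (0.015 + 0.007 + 0.045) = 0.21 / 0.067 = 3.1343
k* = 3.1343^(1/0.5) ≈ 9.8238
y* = (k*)^α = 9.8238^0.5 ≈ 3.1343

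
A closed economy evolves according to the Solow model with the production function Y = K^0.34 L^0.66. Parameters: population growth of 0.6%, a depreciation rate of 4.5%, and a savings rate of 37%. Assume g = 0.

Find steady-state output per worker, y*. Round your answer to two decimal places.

At the steady state, Δk = 0, so s·k^α = (n + δ)·k.
Dividing both sides by k: k^(1−α) = s / (n + δ).
k^0.66 = 0.37 / (0.006 + 0.045) = 0.37 / 0.051 = 7.2549
k* = 7.2549^(1/0.66) ≈ 20.1366
y* = (k*)^α = 20.1366^0.34 ≈ 2.7756

y* = 2.78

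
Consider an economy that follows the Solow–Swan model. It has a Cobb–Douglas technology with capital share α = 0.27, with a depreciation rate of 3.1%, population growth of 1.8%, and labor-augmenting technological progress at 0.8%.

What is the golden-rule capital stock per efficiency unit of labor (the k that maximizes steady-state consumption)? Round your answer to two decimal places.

The golden rule sets f'(k) = n + g + δ, i.e. α·k^(α−1) = n + g + δ.
So k^(1−α) = α / (n + g + δ) = 0.27 / 0.057 = 4.7368.
k_gold = 4.7368^(1/0.73) ≈ 8.4202

k_gold ≈ 8.42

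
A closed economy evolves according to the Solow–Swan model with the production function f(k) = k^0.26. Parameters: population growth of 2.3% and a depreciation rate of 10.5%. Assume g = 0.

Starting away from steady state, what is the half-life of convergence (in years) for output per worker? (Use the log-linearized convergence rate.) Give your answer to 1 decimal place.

Near the steady state the convergence rate is λ = (1 − α)(n + δ).
λ = (1 − 0.26) × 0.128 = 0.74 × 0.128 = 0.09472
Half-life = ln 2 / λ = 0.6931 / 0.09472 ≈ 7.32 years

half-life ≈ 7.3 years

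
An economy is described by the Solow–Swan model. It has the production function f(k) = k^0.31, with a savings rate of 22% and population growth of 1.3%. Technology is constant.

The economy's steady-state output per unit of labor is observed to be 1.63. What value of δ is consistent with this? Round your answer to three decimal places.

In steady state, investment equals break-even investment: s·k^α = (n + δ)·k.
Since y* = [s/(n + δ)]^(α/(1−α)), we have s/(n + δ) = (y*)^((1−α)/α) = 1.63^2.2258 = 2.9668.
Therefore n + δ = s / 2.9668 = 0.22 / 2.9668 = 0.0742, so δ = 0.0742 − 0.013 = 0.0612.

δ ≈ 0.061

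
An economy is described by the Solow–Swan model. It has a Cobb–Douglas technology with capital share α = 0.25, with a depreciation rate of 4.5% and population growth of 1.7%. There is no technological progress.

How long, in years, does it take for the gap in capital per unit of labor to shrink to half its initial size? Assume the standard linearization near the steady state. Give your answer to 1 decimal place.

about 14.9 years

Near the steady state the convergence rate is λ = (1 − α)(n + δ).
λ = (1 − 0.25) × 0.062 = 0.75 × 0.062 = 0.0465
Half-life = ln 2 / λ = 0.6931 / 0.0465 ≈ 14.91 years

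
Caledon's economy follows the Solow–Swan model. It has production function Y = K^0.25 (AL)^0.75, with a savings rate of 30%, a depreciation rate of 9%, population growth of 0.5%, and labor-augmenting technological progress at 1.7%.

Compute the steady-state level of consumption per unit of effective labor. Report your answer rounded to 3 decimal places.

In steady state, investment equals break-even investment: s·k^α = (n + g + δ)·k.
Dividing both sides by k: k^(1−α) = s / (n + g + δ).
k^0.75 = 0.30 / (0.005 + 0.017 + 0.090) = 0.30 / 0.112 = 2.6786
k* = 2.6786^(1/0.75) ≈ 3.7200
y* = (k*)^α = 3.7200^0.25 ≈ 1.3888
c* = (1 − s)·y* = (1 − 0.30) × 1.3888 ≈ 0.9722

c* ≈ 0.972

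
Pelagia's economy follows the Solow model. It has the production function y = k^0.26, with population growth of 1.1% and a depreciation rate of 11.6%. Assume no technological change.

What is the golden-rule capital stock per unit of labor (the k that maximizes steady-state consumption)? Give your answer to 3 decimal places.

The golden rule sets f'(k) = n + δ, i.e. α·k^(α−1) = n + δ.
So k^(1−α) = α / (n + δ) = 0.26 / 0.127 = 2.0472.
k_gold = 2.0472^(1/0.74) ≈ 2.6332

k_gold ≈ 2.633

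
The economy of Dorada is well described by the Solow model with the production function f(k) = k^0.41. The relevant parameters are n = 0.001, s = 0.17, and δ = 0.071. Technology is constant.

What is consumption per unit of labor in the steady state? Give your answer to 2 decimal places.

c* ≈ 1.51

Steady state requires s·f(k) = (n + δ)·k, i.e. s·k^α = (n + δ)·k.
Rearranging, k^(1−α) = s / (n + δ).
k^0.59 = 0.17 / (0.001 + 0.071) = 0.17 / 0.072 = 2.3611
k* = 2.3611^(1/0.59) ≈ 4.2894
y* = (k*)^α = 4.2894^0.41 ≈ 1.8167
c* = (1 − s)·y* = (1 − 0.17) × 1.8167 ≈ 1.5079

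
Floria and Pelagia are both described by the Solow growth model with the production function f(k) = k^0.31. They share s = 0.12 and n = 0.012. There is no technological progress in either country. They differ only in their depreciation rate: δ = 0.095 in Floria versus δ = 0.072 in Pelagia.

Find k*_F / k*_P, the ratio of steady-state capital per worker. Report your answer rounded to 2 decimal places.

ratio ≈ 0.70

Steady-state k* = [s/(n + δ)]^(1/(1−α)), so the ratio is [ (s_F/(n + δ)_F) / (s_P/(n + δ)_P) ]^1.4493.
s_F/(n + δ)_F = 0.12/0.107 = 1.1215; s_P/(n + δ)_P = 0.12/0.084 = 1.4286.
Ratio = (1.1215/1.4286)^1.4493 = 0.7850^1.4493 ≈ 0.7041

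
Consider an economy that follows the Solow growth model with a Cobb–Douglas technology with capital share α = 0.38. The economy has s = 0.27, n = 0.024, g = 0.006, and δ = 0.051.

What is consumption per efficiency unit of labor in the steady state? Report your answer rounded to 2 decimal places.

c* ≈ 1.53

At the steady state, Δk = 0, so s·k^α = (n + g + δ)·k.
Dividing both sides by k: k^(1−α) = s / (n + g + δ).
k^0.62 = 0.27 / (0.024 + 0.006 + 0.051) = 0.27 / 0.081 = 3.3333
k* = 3.3333^(1/0.62) ≈ 6.9718
y* = (k*)^α = 6.9718^0.38 ≈ 2.0916
c* = (1 − s)·y* = (1 − 0.27) × 2.0916 ≈ 1.5269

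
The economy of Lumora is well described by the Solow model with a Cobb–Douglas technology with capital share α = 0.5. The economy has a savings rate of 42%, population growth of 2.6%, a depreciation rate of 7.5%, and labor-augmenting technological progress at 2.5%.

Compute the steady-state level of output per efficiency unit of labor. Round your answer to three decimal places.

Steady state requires s·f(k) = (n + g + δ)·k, i.e. s·k^α = (n + g + δ)·k.
Dividing both sides by k: k^(1−α) = s / (n + g + δ).
k^0.5 = 0.42 / (0.026 + 0.025 + 0.075) = 0.42 / 0.126 = 3.3333
k* = 3.3333^(1/0.5) ≈ 11.1109
y* = (k*)^α = 11.1109^0.5 ≈ 3.3333

y* ≈ 3.333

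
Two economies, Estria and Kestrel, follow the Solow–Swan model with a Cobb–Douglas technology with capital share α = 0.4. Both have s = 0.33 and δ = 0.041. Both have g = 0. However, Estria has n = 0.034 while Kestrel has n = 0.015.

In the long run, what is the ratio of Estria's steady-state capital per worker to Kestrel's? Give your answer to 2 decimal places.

ratio ≈ 0.61

Steady-state k* = [s/(n + δ)]^(1/(1−α)), so the ratio is [ (s_E/(n + δ)_E) / (s_K/(n + δ)_K) ]^1.6667.
s_E/(n + δ)_E = 0.33/0.075 = 4.4000; s_K/(n + δ)_K = 0.33/0.056 = 5.8929.
Ratio = (4.4000/5.8929)^1.6667 = 0.7467^1.6667 ≈ 0.6146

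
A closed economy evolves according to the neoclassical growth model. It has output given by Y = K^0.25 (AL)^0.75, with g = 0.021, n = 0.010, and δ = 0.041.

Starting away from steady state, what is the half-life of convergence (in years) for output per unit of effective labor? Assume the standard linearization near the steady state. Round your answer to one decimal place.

t_½ ≈ 12.8 years

Near the steady state the convergence rate is λ = (1 − α)(n + g + δ).
λ = (1 − 0.25) × 0.072 = 0.75 × 0.072 = 0.0540
Half-life = ln 2 / λ = 0.6931 / 0.0540 ≈ 12.84 years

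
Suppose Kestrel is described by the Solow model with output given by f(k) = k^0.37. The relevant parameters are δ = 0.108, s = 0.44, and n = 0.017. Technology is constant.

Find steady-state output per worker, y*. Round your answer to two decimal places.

At the steady state, Δk = 0, so s·k^α = (n + δ)·k.
Dividing both sides by k: k^(1−α) = s / (n + δ).
k^0.63 = 0.44 / (0.017 + 0.108) = 0.44 / 0.125 = 3.5200
k* = 3.5200^(1/0.63) ≈ 7.3710
y* = (k*)^α = 7.3710^0.37 ≈ 2.0940

y* ≈ 2.09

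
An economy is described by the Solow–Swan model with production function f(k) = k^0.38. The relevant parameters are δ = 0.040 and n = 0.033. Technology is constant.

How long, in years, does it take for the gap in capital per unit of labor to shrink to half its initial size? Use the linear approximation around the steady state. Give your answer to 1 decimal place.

Near the steady state the convergence rate is λ = (1 − α)(n + δ).
λ = (1 − 0.38) × 0.073 = 0.62 × 0.073 = 0.04526
Half-life = ln 2 / λ = 0.6931 / 0.04526 ≈ 15.31 years

half-life ≈ 15.3 years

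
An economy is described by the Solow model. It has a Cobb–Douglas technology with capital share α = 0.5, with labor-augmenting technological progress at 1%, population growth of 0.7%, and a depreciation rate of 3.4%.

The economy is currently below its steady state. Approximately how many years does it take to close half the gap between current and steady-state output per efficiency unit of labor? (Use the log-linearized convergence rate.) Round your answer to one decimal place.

about 27.2 years

Near the steady state the convergence rate is λ = (1 − α)(n + g + δ).
λ = (1 − 0.5) × 0.051 = 0.5 × 0.051 = 0.0255
Half-life = ln 2 / λ = 0.6931 / 0.0255 ≈ 27.18 years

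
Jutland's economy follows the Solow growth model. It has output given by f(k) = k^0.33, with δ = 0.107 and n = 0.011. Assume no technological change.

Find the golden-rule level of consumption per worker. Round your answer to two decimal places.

At the golden rule, f'(k) = n + δ, so α·k^(α−1) = n + δ and k_gold = (α/(n + δ))^(1/(1−α)).
k_gold = (0.33/0.118)^(1/0.67) = 2.7966^1.4925 ≈ 4.6408
c_gold = f(k_gold) − (n + δ)·k_gold = 1.6595 − 0.118×4.6408 ≈ 1.1119

c_gold ≈ 1.11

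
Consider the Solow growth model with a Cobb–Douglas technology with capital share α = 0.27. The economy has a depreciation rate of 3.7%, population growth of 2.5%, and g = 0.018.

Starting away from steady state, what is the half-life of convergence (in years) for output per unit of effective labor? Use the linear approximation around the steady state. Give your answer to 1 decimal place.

Near the steady state the convergence rate is λ = (1 − α)(n + g + δ).
λ = (1 − 0.27) × 0.080 = 0.73 × 0.080 = 0.0584
Half-life = ln 2 / λ = 0.6931 / 0.0584 ≈ 11.87 years

half-life ≈ 11.9 years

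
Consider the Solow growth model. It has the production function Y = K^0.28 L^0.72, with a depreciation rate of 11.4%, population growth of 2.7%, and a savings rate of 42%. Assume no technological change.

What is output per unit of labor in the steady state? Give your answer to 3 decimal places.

In steady state, investment equals break-even investment: s·k^α = (n + δ)·k.
Rearranging, k^(1−α) = s / (n + δ).
k^0.72 = 0.42 / (0.027 + 0.114) = 0.42 / 0.141 = 2.9787
k* = 2.9787^(1/0.72) ≈ 4.5538
y* = (k*)^α = 4.5538^0.28 ≈ 1.5288

y* = 1.529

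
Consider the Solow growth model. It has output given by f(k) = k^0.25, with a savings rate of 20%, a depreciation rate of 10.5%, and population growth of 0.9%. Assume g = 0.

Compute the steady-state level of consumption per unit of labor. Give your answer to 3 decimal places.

c* ≈ 0.965

In steady state, investment equals break-even investment: s·k^α = (n + δ)·k.
Rearranging, k^(1−α) = s / (n + δ).
k^0.75 = 0.20 / (0.009 + 0.105) = 0.20 / 0.114 = 1.7544
k* = 1.7544^(1/0.75) ≈ 2.1159
y* = (k*)^α = 2.1159^0.25 ≈ 1.2061
c* = (1 − s)·y* = (1 − 0.20) × 1.2061 ≈ 0.9649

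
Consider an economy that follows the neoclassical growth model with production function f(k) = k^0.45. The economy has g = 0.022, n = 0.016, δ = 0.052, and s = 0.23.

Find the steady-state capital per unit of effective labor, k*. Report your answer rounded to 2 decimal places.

k* = 5.51

In steady state, investment equals break-even investment: s·k^α = (n + g + δ)·k.
Dividing both sides by k: k^(1−α) = s / (n + g + δ).
k^0.55 = 0.23 / (0.016 + 0.022 + 0.052) = 0.23 / 0.090 = 2.5556
k* = 2.5556^(1/0.55) ≈ 5.5068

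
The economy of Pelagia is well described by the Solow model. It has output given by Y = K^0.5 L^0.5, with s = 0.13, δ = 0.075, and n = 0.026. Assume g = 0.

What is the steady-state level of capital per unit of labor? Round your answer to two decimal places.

k* = 1.66

At the steady state, Δk = 0, so s·k^α = (n + δ)·k.
Dividing both sides by k: k^(1−α) = s / (n + δ).
k^0.5 = 0.13 / (0.026 + 0.075) = 0.13 / 0.101 = 1.2871
k* = 1.2871^(1/0.5) ≈ 1.6566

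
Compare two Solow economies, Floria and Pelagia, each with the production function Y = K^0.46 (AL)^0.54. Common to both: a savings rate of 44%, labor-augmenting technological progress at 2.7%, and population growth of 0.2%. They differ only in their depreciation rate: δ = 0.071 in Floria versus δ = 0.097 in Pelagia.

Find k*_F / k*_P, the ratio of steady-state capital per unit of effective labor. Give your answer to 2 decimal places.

Steady-state k* = [s/(n + g + δ)]^(1/(1−α)), so the ratio is [ (s_F/(n + g + δ)_F) / (s_P/(n + g + δ)_P) ]^1.8519.
s_F/(n + g + δ)_F = 0.44/0.100 = 4.4000; s_P/(n + g + δ)_P = 0.44/0.126 = 3.4921.
Ratio = (4.4000/3.4921)^1.8519 = 1.2600^1.8519 ≈ 1.5342

k*_F / k*_P ≈ 1.53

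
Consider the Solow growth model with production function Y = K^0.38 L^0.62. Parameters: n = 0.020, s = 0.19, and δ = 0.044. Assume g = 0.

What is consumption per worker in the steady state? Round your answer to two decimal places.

In steady state, investment equals break-even investment: s·k^α = (n + δ)·k.
Rearranging, k^(1−α) = s / (n + δ).
k^0.62 = 0.19 / (0.020 + 0.044) = 0.19 / 0.064 = 2.9688
k* = 2.9688^(1/0.62) ≈ 5.7840
y* = (k*)^α = 5.7840^0.38 ≈ 1.9483
c* = (1 − s)·y* = (1 − 0.19) × 1.9483 ≈ 1.5781

c* ≈ 1.58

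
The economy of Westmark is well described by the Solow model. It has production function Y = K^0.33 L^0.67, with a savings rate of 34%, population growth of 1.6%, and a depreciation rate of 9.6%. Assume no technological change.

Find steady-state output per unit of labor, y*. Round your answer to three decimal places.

y* ≈ 1.728

In steady state, investment equals break-even investment: s·k^α = (n + δ)·k.
Rearranging, k^(1−α) = s / (n + δ).
k^0.67 = 0.34 / (0.016 + 0.096) = 0.34 / 0.112 = 3.0357
k* = 3.0357^(1/0.67) ≈ 5.2455
y* = (k*)^α = 5.2455^0.33 ≈ 1.7279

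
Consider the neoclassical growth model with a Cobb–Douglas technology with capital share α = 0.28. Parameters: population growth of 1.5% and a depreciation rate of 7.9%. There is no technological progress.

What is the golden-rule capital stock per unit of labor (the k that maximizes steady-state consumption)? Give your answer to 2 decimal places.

k_gold ≈ 4.55

The golden rule sets f'(k) = n + δ, i.e. α·k^(α−1) = n + δ.
So k^(1−α) = α / (n + δ) = 0.28 / 0.094 = 2.9787.
k_gold = 2.9787^(1/0.72) ≈ 4.5538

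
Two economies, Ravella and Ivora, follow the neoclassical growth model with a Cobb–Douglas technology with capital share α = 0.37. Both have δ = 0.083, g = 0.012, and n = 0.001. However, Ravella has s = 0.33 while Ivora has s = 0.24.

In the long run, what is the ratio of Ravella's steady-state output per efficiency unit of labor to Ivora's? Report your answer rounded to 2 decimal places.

ratio ≈ 1.21

Steady-state y* = [s/(n + g + δ)]^(α/(1−α)), so the ratio is [ (s_R/(n + g + δ)_R) / (s_I/(n + g + δ)_I) ]^0.5873.
s_R/(n + g + δ)_R = 0.33/0.096 = 3.4375; s_I/(n + g + δ)_I = 0.24/0.096 = 2.5000.
Ratio = (3.4375/2.5000)^0.5873 = 1.3750^0.5873 ≈ 1.2057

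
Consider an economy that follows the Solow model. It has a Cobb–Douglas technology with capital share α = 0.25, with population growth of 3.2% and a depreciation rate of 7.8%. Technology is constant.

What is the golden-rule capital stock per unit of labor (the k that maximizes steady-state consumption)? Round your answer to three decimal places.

The golden rule sets f'(k) = n + δ, i.e. α·k^(α−1) = n + δ.
So k^(1−α) = α / (n + δ) = 0.25 / 0.110 = 2.2727.
k_gold = 2.2727^(1/0.75) ≈ 2.9881

k_gold ≈ 2.988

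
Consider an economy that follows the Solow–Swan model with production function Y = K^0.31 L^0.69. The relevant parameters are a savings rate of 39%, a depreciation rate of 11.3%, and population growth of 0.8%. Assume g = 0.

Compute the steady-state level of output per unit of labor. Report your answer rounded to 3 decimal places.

y* ≈ 1.692

In steady state, investment equals break-even investment: s·k^α = (n + δ)·k.
Dividing both sides by k: k^(1−α) = s / (n + δ).
k^0.69 = 0.39 / (0.008 + 0.113) = 0.39 / 0.121 = 3.2231
k* = 3.2231^(1/0.69) ≈ 5.4529
y* = (k*)^α = 5.4529^0.31 ≈ 1.6918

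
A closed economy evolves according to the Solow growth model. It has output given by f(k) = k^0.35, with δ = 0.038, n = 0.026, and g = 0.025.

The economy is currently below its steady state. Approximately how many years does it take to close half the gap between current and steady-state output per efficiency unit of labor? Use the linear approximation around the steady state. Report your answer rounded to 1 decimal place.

half-life ≈ 12.0 years

Near the steady state the convergence rate is λ = (1 − α)(n + g + δ).
λ = (1 − 0.35) × 0.089 = 0.65 × 0.089 = 0.05785
Half-life = ln 2 / λ = 0.6931 / 0.05785 ≈ 11.98 years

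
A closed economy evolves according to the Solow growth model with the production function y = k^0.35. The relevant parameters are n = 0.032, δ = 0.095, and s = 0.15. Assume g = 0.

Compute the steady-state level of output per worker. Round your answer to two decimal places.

Steady state requires s·f(k) = (n + δ)·k, i.e. s·k^α = (n + δ)·k.
Dividing both sides by k: k^(1−α) = s / (n + δ).
k^0.65 = 0.15 / (0.032 + 0.095) = 0.15 / 0.127 = 1.1811
k* = 1.1811^(1/0.65) ≈ 1.2918
y* = (k*)^α = 1.2918^0.35 ≈ 1.0938

y* = 1.09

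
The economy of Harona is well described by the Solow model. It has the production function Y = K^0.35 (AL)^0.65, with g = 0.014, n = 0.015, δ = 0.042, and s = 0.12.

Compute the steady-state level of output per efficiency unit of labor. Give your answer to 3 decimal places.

At the steady state, Δk = 0, so s·k^α = (n + g + δ)·k.
Rearranging, k^(1−α) = s / (n + g + δ).
k^0.65 = 0.12 / (0.015 + 0.014 + 0.042) = 0.12 / 0.071 = 1.6901
k* = 1.6901^(1/0.65) ≈ 2.2420
y* = (k*)^α = 2.2420^0.35 ≈ 1.3265

y* = 1.327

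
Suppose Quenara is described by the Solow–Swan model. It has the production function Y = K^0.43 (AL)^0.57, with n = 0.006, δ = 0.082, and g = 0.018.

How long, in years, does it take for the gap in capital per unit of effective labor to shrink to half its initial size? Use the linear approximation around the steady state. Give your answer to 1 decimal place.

t_½ ≈ 11.5 years

Near the steady state the convergence rate is λ = (1 − α)(n + g + δ).
λ = (1 − 0.43) × 0.106 = 0.57 × 0.106 = 0.06042
Half-life = ln 2 / λ = 0.6931 / 0.06042 ≈ 11.47 years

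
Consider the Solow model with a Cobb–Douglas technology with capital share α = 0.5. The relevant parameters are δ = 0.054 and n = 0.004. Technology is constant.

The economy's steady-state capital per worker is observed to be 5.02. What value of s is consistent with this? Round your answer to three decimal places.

In steady state, investment equals break-even investment: s·k^α = (n + δ)·k.
So s / (n + δ) = (k*)^(1−α) = 5.02^0.5 = 2.2405.
Therefore s = 2.2405 × (n + δ) = 2.2405 × 0.058 = 0.1299.

s ≈ 0.130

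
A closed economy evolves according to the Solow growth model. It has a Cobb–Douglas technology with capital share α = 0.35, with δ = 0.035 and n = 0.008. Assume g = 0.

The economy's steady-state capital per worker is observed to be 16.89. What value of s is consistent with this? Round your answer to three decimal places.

At the steady state, Δk = 0, so s·k^α = (n + δ)·k.
So s / (n + δ) = (k*)^(1−α) = 16.89^0.65 = 6.2800.
Therefore s = 6.2800 × (n + δ) = 6.2800 × 0.043 = 0.2700.

s ≈ 0.270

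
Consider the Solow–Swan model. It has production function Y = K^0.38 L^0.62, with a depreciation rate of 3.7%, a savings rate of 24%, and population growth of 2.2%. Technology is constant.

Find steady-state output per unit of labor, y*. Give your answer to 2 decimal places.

In steady state, investment equals break-even investment: s·k^α = (n + δ)·k.
Dividing both sides by k: k^(1−α) = s / (n + δ).
k^0.62 = 0.24 / (0.022 + 0.037) = 0.24 / 0.059 = 4.0678
k* = 4.0678^(1/0.62) ≈ 9.6125
y* = (k*)^α = 9.6125^0.38 ≈ 2.3631

y* = 2.36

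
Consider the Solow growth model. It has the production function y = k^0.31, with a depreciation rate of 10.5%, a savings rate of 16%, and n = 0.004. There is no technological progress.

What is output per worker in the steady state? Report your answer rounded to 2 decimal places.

y* ≈ 1.19

At the steady state, Δk = 0, so s·k^α = (n + δ)·k.
Dividing both sides by k: k^(1−α) = s / (n + δ).
k^0.69 = 0.16 / (0.004 + 0.105) = 0.16 / 0.109 = 1.4679
k* = 1.4679^(1/0.69) ≈ 1.7442
y* = (k*)^α = 1.7442^0.31 ≈ 1.1882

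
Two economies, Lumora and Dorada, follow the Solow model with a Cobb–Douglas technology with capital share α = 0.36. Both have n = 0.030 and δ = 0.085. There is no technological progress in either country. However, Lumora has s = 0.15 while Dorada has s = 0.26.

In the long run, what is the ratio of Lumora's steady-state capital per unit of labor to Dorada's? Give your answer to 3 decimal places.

Steady-state k* = [s/(n + δ)]^(1/(1−α)), so the ratio is [ (s_L/(n + δ)_L) / (s_D/(n + δ)_D) ]^1.5625.
s_L/(n + δ)_L = 0.15/0.115 = 1.3043; s_D/(n + δ)_D = 0.26/0.115 = 2.2609.
Ratio = (1.3043/2.2609)^1.5625 = 0.5769^1.5625 ≈ 0.4234

k*_L / k*_D ≈ 0.423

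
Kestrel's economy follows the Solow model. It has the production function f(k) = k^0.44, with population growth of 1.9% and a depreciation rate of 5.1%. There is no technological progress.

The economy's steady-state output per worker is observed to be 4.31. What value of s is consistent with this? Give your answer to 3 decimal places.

Steady state requires s·f(k) = (n + δ)·k, i.e. s·k^α = (n + δ)·k.
Since y* = [s/(n + δ)]^(α/(1−α)), we have s/(n + δ) = (y*)^((1−α)/α) = 4.31^1.2727 = 6.4195.
Therefore s = 6.4195 × (n + δ) = 6.4195 × 0.070 = 0.4494.

s ≈ 0.449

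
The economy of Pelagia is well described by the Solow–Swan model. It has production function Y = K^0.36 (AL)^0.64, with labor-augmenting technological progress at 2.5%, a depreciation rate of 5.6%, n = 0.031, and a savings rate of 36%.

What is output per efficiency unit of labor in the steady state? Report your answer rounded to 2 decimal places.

y* ≈ 1.93

In steady state, investment equals break-even investment: s·k^α = (n + g + δ)·k.
Rearranging, k^(1−α) = s / (n + g + δ).
k^0.64 = 0.36 / (0.031 + 0.025 + 0.056) = 0.36 / 0.112 = 3.2143
k* = 3.2143^(1/0.64) ≈ 6.1990
y* = (k*)^α = 6.1990^0.36 ≈ 1.9286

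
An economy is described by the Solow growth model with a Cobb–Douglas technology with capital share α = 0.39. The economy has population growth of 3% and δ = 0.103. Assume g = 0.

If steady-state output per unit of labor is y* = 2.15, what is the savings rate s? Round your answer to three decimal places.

s ≈ 0.440

Steady state requires s·f(k) = (n + δ)·k, i.e. s·k^α = (n + δ)·k.
Since y* = [s/(n + δ)]^(α/(1−α)), we have s/(n + δ) = (y*)^((1−α)/α) = 2.15^1.5641 = 3.3111.
Therefore s = 3.3111 × (n + δ) = 3.3111 × 0.133 = 0.4404.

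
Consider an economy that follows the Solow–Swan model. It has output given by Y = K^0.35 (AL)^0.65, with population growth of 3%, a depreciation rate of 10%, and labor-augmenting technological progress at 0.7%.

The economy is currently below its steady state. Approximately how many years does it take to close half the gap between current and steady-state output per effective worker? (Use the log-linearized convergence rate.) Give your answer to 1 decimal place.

about 7.8 years

Near the steady state the convergence rate is λ = (1 − α)(n + g + δ).
λ = (1 − 0.35) × 0.137 = 0.65 × 0.137 = 0.08905
Half-life = ln 2 / λ = 0.6931 / 0.08905 ≈ 7.78 years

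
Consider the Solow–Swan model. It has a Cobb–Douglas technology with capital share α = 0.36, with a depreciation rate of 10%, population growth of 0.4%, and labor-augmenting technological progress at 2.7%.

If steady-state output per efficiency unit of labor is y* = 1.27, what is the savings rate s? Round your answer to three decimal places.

s ≈ 0.200

At the steady state, Δk = 0, so s·k^α = (n + g + δ)·k.
Since y* = [s/(n + g + δ)]^(α/(1−α)), we have s/(n + g + δ) = (y*)^((1−α)/α) = 1.27^1.7778 = 1.5295.
Therefore s = 1.5295 × (n + g + δ) = 1.5295 × 0.131 = 0.2004.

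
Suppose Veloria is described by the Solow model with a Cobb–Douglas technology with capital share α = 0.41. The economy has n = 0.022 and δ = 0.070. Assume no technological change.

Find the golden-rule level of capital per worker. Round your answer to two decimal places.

The golden rule sets f'(k) = n + δ, i.e. α·k^(α−1) = n + δ.
So k^(1−α) = α / (n + δ) = 0.41 / 0.092 = 4.4565.
k_gold = 4.4565^(1/0.59) ≈ 12.5890

k_gold ≈ 12.59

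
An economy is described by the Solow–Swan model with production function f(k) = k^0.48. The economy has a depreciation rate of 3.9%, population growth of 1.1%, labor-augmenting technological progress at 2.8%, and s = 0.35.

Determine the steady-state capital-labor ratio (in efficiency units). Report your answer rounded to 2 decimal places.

k* = 17.94

At the steady state, Δk = 0, so s·k^α = (n + g + δ)·k.
Dividing both sides by k: k^(1−α) = s / (n + g + δ).
k^0.52 = 0.35 / (0.011 + 0.028 + 0.039) = 0.35 / 0.078 = 4.4872
k* = 4.4872^(1/0.52) ≈ 17.9390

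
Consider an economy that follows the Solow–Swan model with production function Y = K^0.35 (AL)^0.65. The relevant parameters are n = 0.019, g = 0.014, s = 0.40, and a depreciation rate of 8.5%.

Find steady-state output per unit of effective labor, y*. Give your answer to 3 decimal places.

y* ≈ 1.930

Steady state requires s·f(k) = (n + g + δ)·k, i.e. s·k^α = (n + g + δ)·k.
Rearranging, k^(1−α) = s / (n + g + δ).
k^0.65 = 0.40 / (0.019 + 0.014 + 0.085) = 0.40 / 0.118 = 3.3898
k* = 3.3898^(1/0.65) ≈ 6.5411
y* = (k*)^α = 6.5411^0.35 ≈ 1.9296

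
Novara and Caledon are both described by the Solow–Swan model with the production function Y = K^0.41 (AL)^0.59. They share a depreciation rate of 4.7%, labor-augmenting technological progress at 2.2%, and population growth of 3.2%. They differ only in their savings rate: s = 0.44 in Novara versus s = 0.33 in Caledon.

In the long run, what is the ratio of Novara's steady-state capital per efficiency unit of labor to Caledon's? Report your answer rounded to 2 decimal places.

k*_N / k*_C ≈ 1.63

Steady-state k* = [s/(n + g + δ)]^(1/(1−α)), so the ratio is [ (s_N/(n + g + δ)_N) / (s_C/(n + g + δ)_C) ]^1.6949.
s_N/(n + g + δ)_N = 0.44/0.101 = 4.3564; s_C/(n + g + δ)_C = 0.33/0.101 = 3.2673.
Ratio = (4.3564/3.2673)^1.6949 = 1.3333^1.6949 ≈ 1.6283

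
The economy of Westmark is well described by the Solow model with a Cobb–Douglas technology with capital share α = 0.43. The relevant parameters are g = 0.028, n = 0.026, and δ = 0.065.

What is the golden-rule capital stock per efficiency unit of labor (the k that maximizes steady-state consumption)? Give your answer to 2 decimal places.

k_gold ≈ 9.52

The golden rule sets f'(k) = n + g + δ, i.e. α·k^(α−1) = n + g + δ.
So k^(1−α) = α / (n + g + δ) = 0.43 / 0.119 = 3.6134.
k_gold = 3.6134^(1/0.57) ≈ 9.5236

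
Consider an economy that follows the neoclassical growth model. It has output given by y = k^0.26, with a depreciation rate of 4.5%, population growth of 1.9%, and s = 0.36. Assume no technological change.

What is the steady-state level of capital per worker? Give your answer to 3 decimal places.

In steady state, investment equals break-even investment: s·k^α = (n + δ)·k.
Rearranging, k^(1−α) = s / (n + δ).
k^0.74 = 0.36 / (0.019 + 0.045) = 0.36 / 0.064 = 5.6250
k* = 5.6250^(1/0.74) ≈ 10.3200

k* = 10.320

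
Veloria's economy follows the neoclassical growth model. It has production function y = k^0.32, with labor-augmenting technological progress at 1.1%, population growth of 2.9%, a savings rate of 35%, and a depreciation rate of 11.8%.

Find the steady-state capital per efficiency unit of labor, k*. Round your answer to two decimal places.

Steady state requires s·f(k) = (n + g + δ)·k, i.e. s·k^α = (n + g + δ)·k.
Rearranging, k^(1−α) = s / (n + g + δ).
k^0.68 = 0.35 / (0.029 + 0.011 + 0.118) = 0.35 / 0.158 = 2.2152
k* = 2.2152^(1/0.68) ≈ 3.2208

k* ≈ 3.22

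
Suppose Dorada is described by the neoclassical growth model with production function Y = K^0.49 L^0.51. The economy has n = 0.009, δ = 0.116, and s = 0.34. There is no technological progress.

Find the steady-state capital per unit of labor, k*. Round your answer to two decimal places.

Steady state requires s·f(k) = (n + δ)·k, i.e. s·k^α = (n + δ)·k.
Rearranging, k^(1−α) = s / (n + δ).
k^0.51 = 0.34 / (0.009 + 0.116) = 0.34 / 0.125 = 2.7200
k* = 2.7200^(1/0.51) ≈ 7.1137

k* ≈ 7.11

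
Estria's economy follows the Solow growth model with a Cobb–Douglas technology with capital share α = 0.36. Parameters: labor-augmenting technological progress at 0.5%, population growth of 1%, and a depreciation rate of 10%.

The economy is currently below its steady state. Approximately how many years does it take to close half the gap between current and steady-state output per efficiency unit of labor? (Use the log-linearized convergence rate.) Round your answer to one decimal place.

half-life ≈ 9.4 years

Near the steady state the convergence rate is λ = (1 − α)(n + g + δ).
λ = (1 − 0.36) × 0.115 = 0.64 × 0.115 = 0.0736
Half-life = ln 2 / λ = 0.6931 / 0.0736 ≈ 9.42 years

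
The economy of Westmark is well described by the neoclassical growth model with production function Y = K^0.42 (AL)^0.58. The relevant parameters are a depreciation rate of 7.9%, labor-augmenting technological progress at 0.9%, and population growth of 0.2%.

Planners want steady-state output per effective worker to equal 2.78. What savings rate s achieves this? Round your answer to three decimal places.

s ≈ 0.369

Steady state requires s·f(k) = (n + g + δ)·k, i.e. s·k^α = (n + g + δ)·k.
Since y* = [s/(n + g + δ)]^(α/(1−α)), we have s/(n + g + δ) = (y*)^((1−α)/α) = 2.78^1.381 = 4.1042.
Therefore s = 4.1042 × (n + g + δ) = 4.1042 × 0.090 = 0.3694.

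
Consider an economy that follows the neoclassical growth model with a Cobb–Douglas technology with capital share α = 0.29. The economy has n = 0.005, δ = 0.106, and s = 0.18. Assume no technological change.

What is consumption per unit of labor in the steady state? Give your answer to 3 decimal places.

c* ≈ 0.999

In steady state, investment equals break-even investment: s·k^α = (n + δ)·k.
Dividing both sides by k: k^(1−α) = s / (n + δ).
k^0.71 = 0.18 / (0.005 + 0.106) = 0.18 / 0.111 = 1.6216
k* = 1.6216^(1/0.71) ≈ 1.9756
y* = (k*)^α = 1.9756^0.29 ≈ 1.2183
c* = (1 − s)·y* = (1 − 0.18) × 1.2183 ≈ 0.9990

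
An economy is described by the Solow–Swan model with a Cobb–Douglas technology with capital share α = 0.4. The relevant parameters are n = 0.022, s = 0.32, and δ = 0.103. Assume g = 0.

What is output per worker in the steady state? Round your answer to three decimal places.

Steady state requires s·f(k) = (n + δ)·k, i.e. s·k^α = (n + δ)·k.
Rearranging, k^(1−α) = s / (n + δ).
k^0.6 = 0.32 / (0.022 + 0.103) = 0.32 / 0.125 = 2.5600
k* = 2.5600^(1/0.6) ≈ 4.7907
y* = (k*)^α = 4.7907^0.4 ≈ 1.8714

y* = 1.871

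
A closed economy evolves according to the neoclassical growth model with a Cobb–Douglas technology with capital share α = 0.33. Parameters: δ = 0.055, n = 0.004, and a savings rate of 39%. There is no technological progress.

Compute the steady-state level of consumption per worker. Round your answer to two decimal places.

Steady state requires s·f(k) = (n + δ)·k, i.e. s·k^α = (n + δ)·k.
Rearranging, k^(1−α) = s / (n + δ).
k^0.67 = 0.39 / (0.004 + 0.055) = 0.39 / 0.059 = 6.6102
k* = 6.6102^(1/0.67) ≈ 16.7572
y* = (k*)^α = 16.7572^0.33 ≈ 2.5350
c* = (1 − s)·y* = (1 − 0.39) × 2.5350 ≈ 1.5464

c* = 1.55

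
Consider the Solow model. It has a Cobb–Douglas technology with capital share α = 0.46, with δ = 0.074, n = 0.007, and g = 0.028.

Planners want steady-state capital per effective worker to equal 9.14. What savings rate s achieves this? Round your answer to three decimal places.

Steady state requires s·f(k) = (n + g + δ)·k, i.e. s·k^α = (n + g + δ)·k.
So s / (n + g + δ) = (k*)^(1−α) = 9.14^0.54 = 3.3030.
Therefore s = 3.3030 × (n + g + δ) = 3.3030 × 0.109 = 0.3600.

s ≈ 0.360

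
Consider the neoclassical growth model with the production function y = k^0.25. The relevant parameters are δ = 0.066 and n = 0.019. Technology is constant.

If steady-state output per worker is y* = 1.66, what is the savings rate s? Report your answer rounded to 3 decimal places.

s ≈ 0.389

In steady state, investment equals break-even investment: s·k^α = (n + δ)·k.
Since y* = [s/(n + δ)]^(α/(1−α)), we have s/(n + δ) = (y*)^((1−α)/α) = 1.66^3 = 4.5743.
Therefore s = 4.5743 × (n + δ) = 4.5743 × 0.085 = 0.3888.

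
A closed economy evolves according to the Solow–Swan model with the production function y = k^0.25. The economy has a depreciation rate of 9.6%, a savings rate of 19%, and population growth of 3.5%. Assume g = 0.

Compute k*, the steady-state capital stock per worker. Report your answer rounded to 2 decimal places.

k* = 1.64

In steady state, investment equals break-even investment: s·k^α = (n + δ)·k.
Dividing both sides by k: k^(1−α) = s / (n + δ).
k^0.75 = 0.19 / (0.035 + 0.096) = 0.19 / 0.131 = 1.4504
k* = 1.4504^(1/0.75) ≈ 1.6418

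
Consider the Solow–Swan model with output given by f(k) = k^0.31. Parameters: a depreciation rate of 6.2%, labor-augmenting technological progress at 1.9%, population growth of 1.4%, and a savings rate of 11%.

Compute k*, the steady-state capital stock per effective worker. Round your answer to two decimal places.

k* ≈ 1.24

Steady state requires s·f(k) = (n + g + δ)·k, i.e. s·k^α = (n + g + δ)·k.
Rearranging, k^(1−α) = s / (n + g + δ).
k^0.69 = 0.11 / (0.014 + 0.019 + 0.062) = 0.11 / 0.095 = 1.1579
k* = 1.1579^(1/0.69) ≈ 1.2367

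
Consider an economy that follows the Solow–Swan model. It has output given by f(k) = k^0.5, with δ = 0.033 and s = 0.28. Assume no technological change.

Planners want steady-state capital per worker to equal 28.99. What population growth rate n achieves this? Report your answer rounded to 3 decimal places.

In steady state, investment equals break-even investment: s·k^α = (n + δ)·k.
So s / (n + δ) = (k*)^(1−α) = 28.99^0.5 = 5.3842.
Therefore n + δ = s / 5.3842 = 0.28 / 5.3842 = 0.0520, so n = 0.0520 − 0.033 = 0.0190.

n ≈ 0.019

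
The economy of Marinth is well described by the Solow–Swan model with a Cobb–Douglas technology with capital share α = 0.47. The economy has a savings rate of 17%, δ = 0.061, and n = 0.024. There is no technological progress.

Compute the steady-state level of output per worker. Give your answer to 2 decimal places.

In steady state, investment equals break-even investment: s·k^α = (n + δ)·k.
Dividing both sides by k: k^(1−α) = s / (n + δ).
k^0.53 = 0.17 / (0.024 + 0.061) = 0.17 / 0.085 = 2.0000
k* = 2.0000^(1/0.53) ≈ 3.6981
y* = (k*)^α = 3.6981^0.47 ≈ 1.8491

y* = 1.85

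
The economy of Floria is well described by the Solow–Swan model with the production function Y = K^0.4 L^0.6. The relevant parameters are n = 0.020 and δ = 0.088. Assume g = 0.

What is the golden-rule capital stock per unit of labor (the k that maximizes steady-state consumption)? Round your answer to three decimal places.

k_gold ≈ 8.866

The golden rule sets f'(k) = n + δ, i.e. α·k^(α−1) = n + δ.
So k^(1−α) = α / (n + δ) = 0.4 / 0.108 = 3.7037.
k_gold = 3.7037^(1/0.6) ≈ 8.8660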